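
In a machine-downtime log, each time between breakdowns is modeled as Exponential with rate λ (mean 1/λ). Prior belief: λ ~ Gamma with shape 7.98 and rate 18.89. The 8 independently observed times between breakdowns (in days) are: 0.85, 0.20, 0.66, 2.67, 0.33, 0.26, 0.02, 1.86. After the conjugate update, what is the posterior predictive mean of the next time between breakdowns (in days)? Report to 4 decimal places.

With a Gamma(shape α, rate β) prior on the exponential rate λ, the posterior after n observations with total T = Σxᵢ is Gamma(α+n, β+T).
Sum of observations T = 6.85 days; n = 8.
Posterior: Gamma(7.98+8, 18.89+6.85) = Gamma(15.98, 25.74).
The predictive distribution for the next observation is Lomax; its mean is β/(α−1) = 25.74/14.98 = 1.7183.

1.7183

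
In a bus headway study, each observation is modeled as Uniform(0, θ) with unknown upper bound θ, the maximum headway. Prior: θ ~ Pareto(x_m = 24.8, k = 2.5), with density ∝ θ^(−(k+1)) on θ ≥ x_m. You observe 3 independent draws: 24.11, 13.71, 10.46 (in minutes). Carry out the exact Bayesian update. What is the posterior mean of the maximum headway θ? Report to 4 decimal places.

30.3111

A Pareto(scale x_m, shape k) prior on the upper bound θ of Uniform(0, θ) is conjugate: posterior is Pareto(max(x_m, max xᵢ), k + n).
Sample maximum = 24.11; prior scale x_m = 24.8 → posterior scale = max = 24.80.
Posterior shape = 2.5 + 3 = 5.5.
E[θ|data] = k·x_m/(k−1) = 5.5·24.80/4.5 = 30.3111.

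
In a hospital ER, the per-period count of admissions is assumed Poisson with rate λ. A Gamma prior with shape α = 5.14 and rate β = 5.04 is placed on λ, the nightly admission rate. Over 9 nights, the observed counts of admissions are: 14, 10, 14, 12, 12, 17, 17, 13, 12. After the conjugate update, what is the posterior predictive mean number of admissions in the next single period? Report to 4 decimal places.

8.9843

With a Gamma(shape α, rate β) prior, the Poisson likelihood is conjugate: the posterior is Gamma(α + ΣXᵢ, β + n).
Sum of counts S = 121 over n = 9 nights.
Posterior: Gamma(α+S, β+n) = Gamma(5.14+121, 5.04+9) = Gamma(126.14, 14.04).
The predictive distribution for one future period is NegBinom with mean α/β = 8.9843.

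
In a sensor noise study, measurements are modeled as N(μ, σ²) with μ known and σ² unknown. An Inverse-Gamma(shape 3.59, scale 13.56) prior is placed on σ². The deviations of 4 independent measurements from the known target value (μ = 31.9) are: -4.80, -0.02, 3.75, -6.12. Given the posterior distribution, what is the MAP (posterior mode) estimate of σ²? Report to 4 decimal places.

7.7145

With known mean μ and an Inverse-Gamma(α, β) prior on σ², the Normal likelihood is conjugate: posterior is Inv-Gamma(α + n/2, β + Σ(xᵢ−μ)²/2).
Σ(xᵢ−μ)² = (-4.80)² + (-0.02)² + (3.75)² + (-6.12)² = 74.5573.
Posterior: Inv-Gamma(3.59 + 4/2, 13.56 + 74.5573/2) = Inv-Gamma(5.59, 50.83865).
Mode = β/(α+1) = 50.83865/6.59 = 7.7145.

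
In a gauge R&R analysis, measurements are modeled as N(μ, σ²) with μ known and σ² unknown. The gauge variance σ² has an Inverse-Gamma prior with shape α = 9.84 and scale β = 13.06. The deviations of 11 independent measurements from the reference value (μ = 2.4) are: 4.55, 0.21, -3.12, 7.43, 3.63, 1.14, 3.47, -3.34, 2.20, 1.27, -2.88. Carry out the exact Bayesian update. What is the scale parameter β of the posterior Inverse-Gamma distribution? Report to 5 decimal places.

With known mean μ and an Inverse-Gamma(α, β) prior on σ², the Normal likelihood is conjugate: posterior is Inv-Gamma(α + n/2, β + Σ(xᵢ−μ)²/2).
Σ(xᵢ−μ)² = (4.55)² + (0.21)² + (-3.12)² + (7.43)² + (3.63)² + (1.14)² + (3.47)² + (-3.34)² + (2.20)² + (1.27)² + (-2.88)² = 138.1062.
Posterior: Inv-Gamma(9.84 + 11/2, 13.06 + 138.1062/2) = Inv-Gamma(15.34, 82.11310).
Posterior β = 82.11310.

82.11310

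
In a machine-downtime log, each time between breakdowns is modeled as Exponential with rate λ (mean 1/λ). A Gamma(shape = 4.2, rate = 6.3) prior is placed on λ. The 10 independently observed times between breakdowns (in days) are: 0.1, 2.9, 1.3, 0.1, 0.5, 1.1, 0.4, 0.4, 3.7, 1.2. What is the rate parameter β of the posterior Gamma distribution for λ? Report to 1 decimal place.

With a Gamma(shape α, rate β) prior on the exponential rate λ, the posterior after n observations with total T = Σxᵢ is Gamma(α+n, β+T).
Sum of observations T = 11.7 days; n = 10.
Posterior: Gamma(4.2+10, 6.3+11.7) = Gamma(14.2, 18.0).
Posterior β = 18.0.

18.0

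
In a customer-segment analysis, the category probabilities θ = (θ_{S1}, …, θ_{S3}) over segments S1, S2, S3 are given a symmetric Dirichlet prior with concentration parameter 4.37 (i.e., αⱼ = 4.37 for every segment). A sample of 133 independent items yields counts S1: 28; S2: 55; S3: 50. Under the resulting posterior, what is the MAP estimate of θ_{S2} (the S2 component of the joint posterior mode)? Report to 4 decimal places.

The Dirichlet prior is conjugate to the Multinomial likelihood: each posterior αⱼ = prior αⱼ + observed count nⱼ.
Posterior concentration: (32.37, 59.37, 54.37), total = 146.11.
Joint mode component: (α_{S2}−1)/(Σα−K) = 58.37/143.11 = 0.4079.

0.4079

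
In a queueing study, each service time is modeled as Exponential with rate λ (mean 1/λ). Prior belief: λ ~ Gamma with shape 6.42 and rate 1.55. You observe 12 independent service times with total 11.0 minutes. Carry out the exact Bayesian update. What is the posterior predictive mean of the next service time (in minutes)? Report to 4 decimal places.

0.7204

With a Gamma(shape α, rate β) prior on the exponential rate λ, the posterior after n observations with total T = Σxᵢ is Gamma(α+n, β+T).
Posterior: Gamma(6.42+12, 1.55+11.0) = Gamma(18.42, 12.55).
The predictive distribution for the next observation is Lomax; its mean is β/(α−1) = 12.55/17.42 = 0.7204.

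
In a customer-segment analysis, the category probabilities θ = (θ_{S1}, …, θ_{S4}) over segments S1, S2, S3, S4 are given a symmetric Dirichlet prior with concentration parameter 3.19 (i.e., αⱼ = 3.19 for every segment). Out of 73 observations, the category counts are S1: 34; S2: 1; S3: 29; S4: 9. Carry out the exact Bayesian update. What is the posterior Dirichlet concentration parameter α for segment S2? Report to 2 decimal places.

4.19

The Dirichlet prior is conjugate to the Multinomial likelihood: each posterior αⱼ = prior αⱼ + observed count nⱼ.
Posterior concentration: (37.19, 4.19, 32.19, 12.19), total = 85.76.
α_{S2} = 3.19 + 1 = 4.19.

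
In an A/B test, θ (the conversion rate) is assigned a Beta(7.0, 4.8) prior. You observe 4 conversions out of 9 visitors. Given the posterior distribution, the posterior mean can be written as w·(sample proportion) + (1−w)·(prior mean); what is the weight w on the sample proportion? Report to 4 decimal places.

0.4327

The Beta prior is conjugate to a Binomial/Bernoulli likelihood; the update adds successes to α and failures to β.
Posterior mean = (α₀+k)/(α₀+β₀+n) = [n/(α₀+β₀+n)]·(k/n) + [(α₀+β₀)/(α₀+β₀+n)]·α₀/(α₀+β₀), so only n and the prior enter the weight.
The weight on the data is w = n/(α₀+β₀+n) = 9/(7.0+4.8+9) = 9/20.8 = 0.4327.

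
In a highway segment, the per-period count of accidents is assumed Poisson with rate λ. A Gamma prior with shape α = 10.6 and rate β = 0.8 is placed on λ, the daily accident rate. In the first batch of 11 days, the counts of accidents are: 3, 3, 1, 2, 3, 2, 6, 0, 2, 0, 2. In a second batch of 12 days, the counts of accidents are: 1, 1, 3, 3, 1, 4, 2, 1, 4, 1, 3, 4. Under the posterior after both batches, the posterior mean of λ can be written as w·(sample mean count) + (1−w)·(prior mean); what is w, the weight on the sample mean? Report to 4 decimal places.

0.9664

With a Gamma(shape α, rate β) prior, the Poisson likelihood is conjugate: the posterior is Gamma(α + ΣXᵢ, β + n).
Total number of days: n = 11 + 12 = 23.
Posterior mean = (α₀+S)/(β₀+n) = [n/(β₀+n)]·(S/n) + [β₀/(β₀+n)]·(α₀/β₀), so only n and β₀ enter the weight.
Weight on data w = n/(β₀+n) = 23/(0.8+23) = 23/23.8 = 0.9664.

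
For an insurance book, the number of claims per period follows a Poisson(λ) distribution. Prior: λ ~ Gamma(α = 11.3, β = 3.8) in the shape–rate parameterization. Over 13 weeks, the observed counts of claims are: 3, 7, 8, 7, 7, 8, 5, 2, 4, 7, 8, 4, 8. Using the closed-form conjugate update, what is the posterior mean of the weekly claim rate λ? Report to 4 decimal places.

5.3155

With a Gamma(shape α, rate β) prior, the Poisson likelihood is conjugate: the posterior is Gamma(α + ΣXᵢ, β + n).
Sum of counts S = 78 over n = 13 weeks.
Posterior: Gamma(α+S, β+n) = Gamma(11.3+78, 3.8+13) = Gamma(89.3, 16.8).
Posterior mean = α/β = 89.3/16.8 = 5.3155.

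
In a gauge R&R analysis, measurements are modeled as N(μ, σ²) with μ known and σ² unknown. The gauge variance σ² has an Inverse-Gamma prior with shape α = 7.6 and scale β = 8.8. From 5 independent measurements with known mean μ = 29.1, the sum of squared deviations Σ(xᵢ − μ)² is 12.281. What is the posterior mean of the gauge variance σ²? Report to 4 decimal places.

With known mean μ and an Inverse-Gamma(α, β) prior on σ², the Normal likelihood is conjugate: posterior is Inv-Gamma(α + n/2, β + Σ(xᵢ−μ)²/2).
Posterior: Inv-Gamma(7.6 + 5/2, 8.8 + 12.281/2) = Inv-Gamma(10.10, 14.9405).
E[σ²|data] = β/(α−1) = 14.9405/9.10 = 1.6418.

1.6418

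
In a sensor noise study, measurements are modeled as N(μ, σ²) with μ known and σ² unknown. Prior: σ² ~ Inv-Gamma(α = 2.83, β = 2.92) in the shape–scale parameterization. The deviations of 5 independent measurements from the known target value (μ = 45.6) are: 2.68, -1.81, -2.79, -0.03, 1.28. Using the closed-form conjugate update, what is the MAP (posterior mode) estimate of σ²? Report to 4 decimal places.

2.0317

With known mean μ and an Inverse-Gamma(α, β) prior on σ², the Normal likelihood is conjugate: posterior is Inv-Gamma(α + n/2, β + Σ(xᵢ−μ)²/2).
Σ(xᵢ−μ)² = (2.68)² + (-1.81)² + (-2.79)² + (-0.03)² + (1.28)² = 19.8819.
Posterior: Inv-Gamma(2.83 + 5/2, 2.92 + 19.8819/2) = Inv-Gamma(5.33, 12.86095).
Mode = β/(α+1) = 12.86095/6.33 = 2.0317.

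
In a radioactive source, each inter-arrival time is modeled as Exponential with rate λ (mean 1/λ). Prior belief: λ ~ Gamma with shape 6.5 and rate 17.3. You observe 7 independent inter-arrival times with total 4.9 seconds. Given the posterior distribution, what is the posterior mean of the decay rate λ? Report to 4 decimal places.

With a Gamma(shape α, rate β) prior on the exponential rate λ, the posterior after n observations with total T = Σxᵢ is Gamma(α+n, β+T).
Posterior: Gamma(6.5+7, 17.3+4.9) = Gamma(13.5, 22.2).
Posterior mean of λ = α/β = 13.5/22.2 = 0.6081.

0.6081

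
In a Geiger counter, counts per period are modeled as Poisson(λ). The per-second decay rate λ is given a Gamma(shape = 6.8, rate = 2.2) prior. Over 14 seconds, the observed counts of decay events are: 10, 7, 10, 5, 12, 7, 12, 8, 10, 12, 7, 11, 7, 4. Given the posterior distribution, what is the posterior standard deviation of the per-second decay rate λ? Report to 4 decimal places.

With a Gamma(shape α, rate β) prior, the Poisson likelihood is conjugate: the posterior is Gamma(α + ΣXᵢ, β + n).
Sum of counts S = 122 over n = 14 seconds.
Posterior: Gamma(α+S, β+n) = Gamma(6.8+122, 2.2+14) = Gamma(128.8, 16.2).
SD = √α/β = √128.8/16.2 = 0.7006.

0.7006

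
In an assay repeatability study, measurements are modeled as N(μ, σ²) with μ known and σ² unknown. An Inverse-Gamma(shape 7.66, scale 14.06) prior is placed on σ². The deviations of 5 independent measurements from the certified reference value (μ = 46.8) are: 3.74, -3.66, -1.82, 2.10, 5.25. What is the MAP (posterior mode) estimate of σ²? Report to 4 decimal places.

4.0676

With known mean μ and an Inverse-Gamma(α, β) prior on σ², the Normal likelihood is conjugate: posterior is Inv-Gamma(α + n/2, β + Σ(xᵢ−μ)²/2).
Σ(xᵢ−μ)² = (3.74)² + (-3.66)² + (-1.82)² + (2.10)² + (5.25)² = 62.6681.
Posterior: Inv-Gamma(7.66 + 5/2, 14.06 + 62.6681/2) = Inv-Gamma(10.16, 45.39405).
Mode = β/(α+1) = 45.39405/11.16 = 4.0676.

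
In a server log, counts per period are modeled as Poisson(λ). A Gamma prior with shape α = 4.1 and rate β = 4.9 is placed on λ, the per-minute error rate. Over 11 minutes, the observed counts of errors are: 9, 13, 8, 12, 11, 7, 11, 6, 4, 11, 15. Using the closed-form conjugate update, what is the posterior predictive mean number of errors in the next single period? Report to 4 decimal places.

With a Gamma(shape α, rate β) prior, the Poisson likelihood is conjugate: the posterior is Gamma(α + ΣXᵢ, β + n).
Sum of counts S = 107 over n = 11 minutes.
Posterior: Gamma(α+S, β+n) = Gamma(4.1+107, 4.9+11) = Gamma(111.1, 15.9).
The predictive distribution for one future period is NegBinom with mean α/β = 6.9874.

6.9874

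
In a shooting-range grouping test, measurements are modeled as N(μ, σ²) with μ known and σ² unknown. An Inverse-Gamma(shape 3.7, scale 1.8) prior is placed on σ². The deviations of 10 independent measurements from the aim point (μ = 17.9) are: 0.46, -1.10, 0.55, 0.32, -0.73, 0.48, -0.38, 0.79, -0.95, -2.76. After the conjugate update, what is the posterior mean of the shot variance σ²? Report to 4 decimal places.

1.0051

With known mean μ and an Inverse-Gamma(α, β) prior on σ², the Normal likelihood is conjugate: posterior is Inv-Gamma(α + n/2, β + Σ(xᵢ−μ)²/2).
Σ(xᵢ−μ)² = (0.46)² + (-1.10)² + (0.55)² + (0.32)² + (-0.73)² + (0.48)² + (-0.38)² + (0.79)² + (-0.95)² + (-2.76)² = 11.8784.
Posterior: Inv-Gamma(3.7 + 10/2, 1.8 + 11.8784/2) = Inv-Gamma(8.70, 7.73920).
E[σ²|data] = β/(α−1) = 7.73920/7.70 = 1.0051.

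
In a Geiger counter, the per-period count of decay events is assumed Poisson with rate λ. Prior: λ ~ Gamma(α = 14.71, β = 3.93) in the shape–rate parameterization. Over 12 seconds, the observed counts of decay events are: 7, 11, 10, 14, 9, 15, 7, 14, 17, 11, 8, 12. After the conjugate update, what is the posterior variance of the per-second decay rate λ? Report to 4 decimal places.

0.5900

With a Gamma(shape α, rate β) prior, the Poisson likelihood is conjugate: the posterior is Gamma(α + ΣXᵢ, β + n).
Sum of counts S = 135 over n = 12 seconds.
Posterior: Gamma(α+S, β+n) = Gamma(14.71+135, 3.93+12) = Gamma(149.71, 15.93).
Var = α/β² = 149.71/15.93² = 0.5900.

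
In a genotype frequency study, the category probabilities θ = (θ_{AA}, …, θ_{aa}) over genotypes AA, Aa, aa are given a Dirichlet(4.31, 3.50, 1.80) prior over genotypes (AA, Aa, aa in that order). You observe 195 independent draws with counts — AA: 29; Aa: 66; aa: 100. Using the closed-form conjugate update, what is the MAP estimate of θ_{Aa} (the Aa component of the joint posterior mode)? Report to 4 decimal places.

0.3398

The Dirichlet prior is conjugate to the Multinomial likelihood: each posterior αⱼ = prior αⱼ + observed count nⱼ.
Posterior concentration: (33.31, 69.50, 101.80), total = 204.61.
Joint mode component: (α_{Aa}−1)/(Σα−K) = 68.50/201.61 = 0.3398.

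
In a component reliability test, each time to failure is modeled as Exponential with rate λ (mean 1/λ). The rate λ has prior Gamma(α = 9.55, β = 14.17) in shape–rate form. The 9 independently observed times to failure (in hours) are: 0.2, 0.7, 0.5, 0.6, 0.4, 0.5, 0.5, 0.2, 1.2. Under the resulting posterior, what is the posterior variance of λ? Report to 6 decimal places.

With a Gamma(shape α, rate β) prior on the exponential rate λ, the posterior after n observations with total T = Σxᵢ is Gamma(α+n, β+T).
Sum of observations T = 4.8 hours; n = 9.
Posterior: Gamma(9.55+9, 14.17+4.8) = Gamma(18.55, 18.97).
Var = α/β² = 0.051548.

0.051548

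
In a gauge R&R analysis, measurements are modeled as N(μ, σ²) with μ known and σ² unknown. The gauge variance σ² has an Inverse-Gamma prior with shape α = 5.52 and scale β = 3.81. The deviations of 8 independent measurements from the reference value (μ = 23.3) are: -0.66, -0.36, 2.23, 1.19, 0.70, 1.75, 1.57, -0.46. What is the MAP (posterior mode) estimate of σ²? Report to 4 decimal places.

With known mean μ and an Inverse-Gamma(α, β) prior on σ², the Normal likelihood is conjugate: posterior is Inv-Gamma(α + n/2, β + Σ(xᵢ−μ)²/2).
Σ(xᵢ−μ)² = (-0.66)² + (-0.36)² + (2.23)² + (1.19)² + (0.70)² + (1.75)² + (1.57)² + (-0.46)² = 13.1832.
Posterior: Inv-Gamma(5.52 + 8/2, 3.81 + 13.1832/2) = Inv-Gamma(9.52, 10.40160).
Mode = β/(α+1) = 10.40160/10.52 = 0.9887.

0.9887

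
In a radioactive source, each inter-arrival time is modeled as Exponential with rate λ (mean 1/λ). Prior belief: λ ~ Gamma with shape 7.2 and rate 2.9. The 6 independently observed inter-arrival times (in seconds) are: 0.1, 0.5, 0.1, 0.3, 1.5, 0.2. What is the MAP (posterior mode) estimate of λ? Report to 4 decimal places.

With a Gamma(shape α, rate β) prior on the exponential rate λ, the posterior after n observations with total T = Σxᵢ is Gamma(α+n, β+T).
Sum of observations T = 2.7 seconds; n = 6.
Posterior: Gamma(7.2+6, 2.9+2.7) = Gamma(13.2, 5.6).
Mode = (α−1)/β = 2.1786.

2.1786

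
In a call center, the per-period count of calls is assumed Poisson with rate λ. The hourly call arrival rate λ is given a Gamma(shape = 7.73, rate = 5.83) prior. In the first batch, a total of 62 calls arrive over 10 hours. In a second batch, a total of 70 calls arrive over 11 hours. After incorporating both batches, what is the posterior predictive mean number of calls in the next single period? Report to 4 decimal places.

5.2080

With a Gamma(shape α, rate β) prior, the Poisson likelihood is conjugate: the posterior is Gamma(α + ΣXᵢ, β + n).
After batch 1: Gamma(α+S, β+n) = Gamma(7.73+62, 5.83+10) = Gamma(69.73, 15.83).
After batch 2: Gamma(α+S, β+n) = Gamma(69.73+70, 15.83+11) = Gamma(139.73, 26.83).
The predictive distribution for one future period is NegBinom with mean α/β = 5.2080.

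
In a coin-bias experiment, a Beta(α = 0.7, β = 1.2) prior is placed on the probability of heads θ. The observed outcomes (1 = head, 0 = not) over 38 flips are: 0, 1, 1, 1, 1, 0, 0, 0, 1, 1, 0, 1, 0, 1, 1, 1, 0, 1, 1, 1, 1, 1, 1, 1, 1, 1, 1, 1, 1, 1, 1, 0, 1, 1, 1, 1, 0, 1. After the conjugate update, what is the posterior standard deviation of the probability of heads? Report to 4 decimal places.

0.0682

The Beta prior is conjugate to a Binomial/Bernoulli likelihood; the update adds successes to α and failures to β.
Posterior: Beta(α+k, β+n−k) = Beta(0.7+29, 1.2+9) = Beta(29.7, 10.2).
Var = αβ/((α+β)²(α+β+1)) = 29.7·10.2/(39.9²·40.9) = 0.00465251; SD = √0.00465251 = 0.0682.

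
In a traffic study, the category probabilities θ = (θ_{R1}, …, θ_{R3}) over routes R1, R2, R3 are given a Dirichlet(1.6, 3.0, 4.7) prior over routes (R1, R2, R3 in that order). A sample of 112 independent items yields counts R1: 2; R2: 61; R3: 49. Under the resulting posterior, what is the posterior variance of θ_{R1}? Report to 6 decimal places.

The Dirichlet prior is conjugate to the Multinomial likelihood: each posterior αⱼ = prior αⱼ + observed count nⱼ.
Posterior concentration: (3.6, 64.0, 53.7), total = 121.3.
Var[θ_j] = α_j(Σα−α_j)/((Σα)²(Σα+1)) = 3.6·117.7/(121.3²·122.3) = 0.000235.

0.000235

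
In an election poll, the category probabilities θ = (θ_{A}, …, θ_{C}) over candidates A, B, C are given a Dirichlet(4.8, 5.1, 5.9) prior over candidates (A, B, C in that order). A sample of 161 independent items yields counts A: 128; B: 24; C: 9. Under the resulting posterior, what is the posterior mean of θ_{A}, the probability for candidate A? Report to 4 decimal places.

0.7511

The Dirichlet prior is conjugate to the Multinomial likelihood: each posterior αⱼ = prior αⱼ + observed count nⱼ.
Posterior concentration: (132.8, 29.1, 14.9), total = 176.8.
E[θ_{A}|data] = α_{A}/Σα = 132.8/176.8 = 0.7511.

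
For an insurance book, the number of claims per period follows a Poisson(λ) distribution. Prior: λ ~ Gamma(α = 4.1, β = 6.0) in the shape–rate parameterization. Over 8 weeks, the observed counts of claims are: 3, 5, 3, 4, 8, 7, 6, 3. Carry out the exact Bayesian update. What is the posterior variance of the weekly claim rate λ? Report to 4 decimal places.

0.2199

With a Gamma(shape α, rate β) prior, the Poisson likelihood is conjugate: the posterior is Gamma(α + ΣXᵢ, β + n).
Sum of counts S = 39 over n = 8 weeks.
Posterior: Gamma(α+S, β+n) = Gamma(4.1+39, 6.0+8) = Gamma(43.1, 14.0).
Var = α/β² = 43.1/14.0² = 0.2199.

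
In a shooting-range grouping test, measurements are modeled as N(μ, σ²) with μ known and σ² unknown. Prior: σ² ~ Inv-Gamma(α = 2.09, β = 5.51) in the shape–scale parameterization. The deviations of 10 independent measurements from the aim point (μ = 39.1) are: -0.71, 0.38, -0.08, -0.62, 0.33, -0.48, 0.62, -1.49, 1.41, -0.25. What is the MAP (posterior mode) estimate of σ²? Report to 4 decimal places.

1.0540

With known mean μ and an Inverse-Gamma(α, β) prior on σ², the Normal likelihood is conjugate: posterior is Inv-Gamma(α + n/2, β + Σ(xᵢ−μ)²/2).
Σ(xᵢ−μ)² = (-0.71)² + (0.38)² + (-0.08)² + (-0.62)² + (0.33)² + (-0.48)² + (0.62)² + (-1.49)² + (1.41)² + (-0.25)² = 6.0337.
Posterior: Inv-Gamma(2.09 + 10/2, 5.51 + 6.0337/2) = Inv-Gamma(7.09, 8.52685).
Mode = β/(α+1) = 8.52685/8.09 = 1.0540.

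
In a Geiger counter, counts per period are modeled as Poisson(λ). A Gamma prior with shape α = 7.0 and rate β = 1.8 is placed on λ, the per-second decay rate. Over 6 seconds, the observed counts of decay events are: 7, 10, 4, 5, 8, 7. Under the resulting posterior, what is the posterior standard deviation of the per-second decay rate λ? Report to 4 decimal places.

0.8882

With a Gamma(shape α, rate β) prior, the Poisson likelihood is conjugate: the posterior is Gamma(α + ΣXᵢ, β + n).
Sum of counts S = 41 over n = 6 seconds.
Posterior: Gamma(α+S, β+n) = Gamma(7.0+41, 1.8+6) = Gamma(48.0, 7.8).
SD = √α/β = √48.0/7.8 = 0.8882.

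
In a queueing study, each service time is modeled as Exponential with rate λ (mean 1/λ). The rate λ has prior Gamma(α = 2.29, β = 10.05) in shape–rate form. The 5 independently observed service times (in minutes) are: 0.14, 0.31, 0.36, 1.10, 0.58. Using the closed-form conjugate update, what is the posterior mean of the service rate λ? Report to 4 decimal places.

With a Gamma(shape α, rate β) prior on the exponential rate λ, the posterior after n observations with total T = Σxᵢ is Gamma(α+n, β+T).
Sum of observations T = 2.49 minutes; n = 5.
Posterior: Gamma(2.29+5, 10.05+2.49) = Gamma(7.29, 12.54).
Posterior mean of λ = α/β = 7.29/12.54 = 0.5813.

0.5813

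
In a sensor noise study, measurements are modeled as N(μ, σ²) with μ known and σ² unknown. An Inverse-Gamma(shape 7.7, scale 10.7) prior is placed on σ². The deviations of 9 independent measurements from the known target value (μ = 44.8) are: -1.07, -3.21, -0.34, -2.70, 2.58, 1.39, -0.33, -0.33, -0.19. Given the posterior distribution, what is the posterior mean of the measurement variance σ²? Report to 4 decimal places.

2.1918

With known mean μ and an Inverse-Gamma(α, β) prior on σ², the Normal likelihood is conjugate: posterior is Inv-Gamma(α + n/2, β + Σ(xᵢ−μ)²/2).
Σ(xᵢ−μ)² = (-1.07)² + (-3.21)² + (-0.34)² + (-2.70)² + (2.58)² + (1.39)² + (-0.33)² + (-0.33)² + (-0.19)² = 27.6970.
Posterior: Inv-Gamma(7.7 + 9/2, 10.7 + 27.6970/2) = Inv-Gamma(12.20, 24.54850).
E[σ²|data] = β/(α−1) = 24.54850/11.20 = 2.1918.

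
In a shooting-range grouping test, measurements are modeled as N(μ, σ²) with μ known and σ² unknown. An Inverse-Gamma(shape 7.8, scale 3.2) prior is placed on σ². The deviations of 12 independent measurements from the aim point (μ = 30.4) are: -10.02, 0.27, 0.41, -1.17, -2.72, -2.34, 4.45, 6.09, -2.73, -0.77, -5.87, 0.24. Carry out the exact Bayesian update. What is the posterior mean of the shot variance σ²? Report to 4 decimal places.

With known mean μ and an Inverse-Gamma(α, β) prior on σ², the Normal likelihood is conjugate: posterior is Inv-Gamma(α + n/2, β + Σ(xᵢ−μ)²/2).
Σ(xᵢ−μ)² = (-10.02)² + (0.27)² + (0.41)² + (-1.17)² + (-2.72)² + (-2.34)² + (4.45)² + (6.09)² + (-2.73)² + (-0.77)² + (-5.87)² + (0.24)² = 214.3352.
Posterior: Inv-Gamma(7.8 + 12/2, 3.2 + 214.3352/2) = Inv-Gamma(13.80, 110.36760).
E[σ²|data] = β/(α−1) = 110.36760/12.80 = 8.6225.

8.6225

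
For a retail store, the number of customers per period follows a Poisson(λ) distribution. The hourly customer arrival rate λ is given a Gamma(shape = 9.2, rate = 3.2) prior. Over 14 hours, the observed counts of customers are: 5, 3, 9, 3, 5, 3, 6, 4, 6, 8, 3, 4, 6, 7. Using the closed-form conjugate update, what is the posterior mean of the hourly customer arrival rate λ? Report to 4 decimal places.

4.7209

With a Gamma(shape α, rate β) prior, the Poisson likelihood is conjugate: the posterior is Gamma(α + ΣXᵢ, β + n).
Sum of counts S = 72 over n = 14 hours.
Posterior: Gamma(α+S, β+n) = Gamma(9.2+72, 3.2+14) = Gamma(81.2, 17.2).
Posterior mean = α/β = 81.2/17.2 = 4.7209.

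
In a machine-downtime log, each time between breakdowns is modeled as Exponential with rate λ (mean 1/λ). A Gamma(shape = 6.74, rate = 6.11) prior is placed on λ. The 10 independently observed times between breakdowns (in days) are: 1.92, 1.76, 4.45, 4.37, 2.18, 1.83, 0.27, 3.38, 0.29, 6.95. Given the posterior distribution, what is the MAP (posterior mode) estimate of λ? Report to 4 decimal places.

0.4697

With a Gamma(shape α, rate β) prior on the exponential rate λ, the posterior after n observations with total T = Σxᵢ is Gamma(α+n, β+T).
Sum of observations T = 27.40 days; n = 10.
Posterior: Gamma(6.74+10, 6.11+27.40) = Gamma(16.74, 33.51).
Mode = (α−1)/β = 0.4697.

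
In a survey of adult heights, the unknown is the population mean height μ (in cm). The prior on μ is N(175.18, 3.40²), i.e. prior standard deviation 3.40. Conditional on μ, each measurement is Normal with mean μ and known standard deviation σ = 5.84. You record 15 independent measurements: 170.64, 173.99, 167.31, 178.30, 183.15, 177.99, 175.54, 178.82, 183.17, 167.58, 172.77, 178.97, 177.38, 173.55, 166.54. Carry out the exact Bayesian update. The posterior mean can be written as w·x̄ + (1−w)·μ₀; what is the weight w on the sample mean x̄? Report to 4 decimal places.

For Normal data with known variance σ², a Normal(μ₀, σ₀²) prior on μ is conjugate. Posterior precision = 1/σ₀² + n/σ²; posterior mean is the precision-weighted average of μ₀ and x̄.
σ₀² = 3.40² = 11.56, σ² = 5.84² = 34.1056. Prior precision 1/σ₀² = 1/11.56; data precision n/σ² = 15/34.1056.
w = (n/σ²)/(1/σ₀² + n/σ²) = n·σ₀²/(σ² + n·σ₀²) = 15·11.56/(34.1056 + 15·11.56) = 173.4/207.5056 = 0.8356.

0.8356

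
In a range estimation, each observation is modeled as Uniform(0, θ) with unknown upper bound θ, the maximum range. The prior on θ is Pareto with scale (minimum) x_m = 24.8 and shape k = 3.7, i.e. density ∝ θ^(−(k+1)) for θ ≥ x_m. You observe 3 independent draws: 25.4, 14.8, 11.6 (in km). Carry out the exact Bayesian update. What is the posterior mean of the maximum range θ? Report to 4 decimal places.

29.8561

A Pareto(scale x_m, shape k) prior on the upper bound θ of Uniform(0, θ) is conjugate: posterior is Pareto(max(x_m, max xᵢ), k + n).
Sample maximum = 25.4; prior scale x_m = 24.8 → posterior scale = max = 25.4.
Posterior shape = 3.7 + 3 = 6.7.
E[θ|data] = k·x_m/(k−1) = 6.7·25.4/5.7 = 29.8561.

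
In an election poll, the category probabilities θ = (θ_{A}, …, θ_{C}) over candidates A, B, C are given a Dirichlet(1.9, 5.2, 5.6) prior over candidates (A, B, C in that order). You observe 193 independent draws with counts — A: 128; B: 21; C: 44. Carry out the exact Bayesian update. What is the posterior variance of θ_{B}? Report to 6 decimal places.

The Dirichlet prior is conjugate to the Multinomial likelihood: each posterior αⱼ = prior αⱼ + observed count nⱼ.
Posterior concentration: (129.9, 26.2, 49.6), total = 205.7.
Var[θ_j] = α_j(Σα−α_j)/((Σα)²(Σα+1)) = 26.2·179.5/(205.7²·206.7) = 0.000538.

0.000538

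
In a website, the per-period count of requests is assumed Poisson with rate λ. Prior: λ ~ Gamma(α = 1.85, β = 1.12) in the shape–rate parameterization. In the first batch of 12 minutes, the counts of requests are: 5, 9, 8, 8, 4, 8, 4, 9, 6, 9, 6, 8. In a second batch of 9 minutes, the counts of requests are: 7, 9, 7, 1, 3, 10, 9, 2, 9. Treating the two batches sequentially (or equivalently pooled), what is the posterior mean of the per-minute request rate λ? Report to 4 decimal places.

With a Gamma(shape α, rate β) prior, the Poisson likelihood is conjugate: the posterior is Gamma(α + ΣXᵢ, β + n).
Batch 1: sum of counts S = 84 over n = 12 minutes.
After batch 1: Gamma(α+S, β+n) = Gamma(1.85+84, 1.12+12) = Gamma(85.85, 13.12).
Batch 2: sum of counts S = 57 over n = 9 minutes.
After batch 2: Gamma(α+S, β+n) = Gamma(85.85+57, 13.12+9) = Gamma(142.85, 22.12).
Posterior mean = α/β = 142.85/22.12 = 6.4580.

6.4580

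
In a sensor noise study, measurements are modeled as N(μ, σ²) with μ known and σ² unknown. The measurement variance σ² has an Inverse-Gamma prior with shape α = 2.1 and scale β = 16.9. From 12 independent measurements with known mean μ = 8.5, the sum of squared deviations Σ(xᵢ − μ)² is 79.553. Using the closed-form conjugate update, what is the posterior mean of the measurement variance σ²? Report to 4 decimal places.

With known mean μ and an Inverse-Gamma(α, β) prior on σ², the Normal likelihood is conjugate: posterior is Inv-Gamma(α + n/2, β + Σ(xᵢ−μ)²/2).
Posterior: Inv-Gamma(2.1 + 12/2, 16.9 + 79.553/2) = Inv-Gamma(8.10, 56.6765).
E[σ²|data] = β/(α−1) = 56.6765/7.10 = 7.9826.

7.9826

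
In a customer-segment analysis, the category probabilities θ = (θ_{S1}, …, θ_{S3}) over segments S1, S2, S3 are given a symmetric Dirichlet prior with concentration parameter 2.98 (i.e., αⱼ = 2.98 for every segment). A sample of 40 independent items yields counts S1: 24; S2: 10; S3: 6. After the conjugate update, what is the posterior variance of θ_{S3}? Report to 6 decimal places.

0.003000

The Dirichlet prior is conjugate to the Multinomial likelihood: each posterior αⱼ = prior αⱼ + observed count nⱼ.
Posterior concentration: (26.98, 12.98, 8.98), total = 48.94.
Var[θ_j] = α_j(Σα−α_j)/((Σα)²(Σα+1)) = 8.98·39.96/(48.94²·49.94) = 0.003000.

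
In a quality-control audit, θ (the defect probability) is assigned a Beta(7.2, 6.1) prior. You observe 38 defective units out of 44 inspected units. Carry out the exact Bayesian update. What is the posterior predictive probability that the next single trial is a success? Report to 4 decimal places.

The Beta prior is conjugate to a Binomial/Bernoulli likelihood; the update adds successes to α and failures to β.
Posterior: Beta(α+k, β+n−k) = Beta(7.2+38, 6.1+6) = Beta(45.2, 12.1).
For a single future Bernoulli trial, P(success | data) = α/(α+β) = 0.7888.

0.7888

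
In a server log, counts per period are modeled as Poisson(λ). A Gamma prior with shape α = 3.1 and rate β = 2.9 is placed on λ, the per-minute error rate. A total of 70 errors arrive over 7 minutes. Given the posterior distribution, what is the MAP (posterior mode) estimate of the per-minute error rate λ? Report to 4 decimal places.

With a Gamma(shape α, rate β) prior, the Poisson likelihood is conjugate: the posterior is Gamma(α + ΣXᵢ, β + n).
Posterior: Gamma(α+S, β+n) = Gamma(3.1+70, 2.9+7) = Gamma(73.1, 9.9).
Mode of Gamma(α,β) for α≥1 is (α−1)/β = 72.1/9.9 = 7.2828.

7.2828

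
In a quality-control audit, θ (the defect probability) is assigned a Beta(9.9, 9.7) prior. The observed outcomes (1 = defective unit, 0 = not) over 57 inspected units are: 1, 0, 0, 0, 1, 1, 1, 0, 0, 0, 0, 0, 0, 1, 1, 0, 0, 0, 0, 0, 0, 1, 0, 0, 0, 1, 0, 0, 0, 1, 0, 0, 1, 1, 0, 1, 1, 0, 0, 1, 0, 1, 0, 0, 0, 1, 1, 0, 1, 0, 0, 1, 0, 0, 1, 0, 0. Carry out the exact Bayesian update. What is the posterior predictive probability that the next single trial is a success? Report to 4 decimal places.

0.3903

The Beta prior is conjugate to a Binomial/Bernoulli likelihood; the update adds successes to α and failures to β.
Posterior: Beta(α+k, β+n−k) = Beta(9.9+20, 9.7+37) = Beta(29.9, 46.7).
For a single future Bernoulli trial, P(success | data) = α/(α+β) = 0.3903.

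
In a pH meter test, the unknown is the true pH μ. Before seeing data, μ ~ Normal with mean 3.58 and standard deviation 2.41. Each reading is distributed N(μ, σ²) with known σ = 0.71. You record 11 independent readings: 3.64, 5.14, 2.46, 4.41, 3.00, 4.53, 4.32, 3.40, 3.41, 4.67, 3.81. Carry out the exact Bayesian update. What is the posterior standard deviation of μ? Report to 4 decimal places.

0.2132

For Normal data with known variance σ², a Normal(μ₀, σ₀²) prior on μ is conjugate. Posterior precision = 1/σ₀² + n/σ²; posterior mean is the precision-weighted average of μ₀ and x̄.
σ₀² = 2.41² = 5.8081, σ² = 0.71² = 0.5041; σ² + n·σ₀² = 0.5041 + 11·5.8081 = 64.3932.
Posterior precision = 1/σ₀² + n/σ² = 1/5.8081 + 11/0.5041 = (σ² + n·σ₀²)/(σ₀²σ²) = 64.3932/(5.8081·0.5041); posterior variance σₙ² = σ₀²σ²/(σ² + n·σ₀²) = 5.8081·0.5041/64.3932 = 0.045469.
Posterior SD = √σₙ² = √(5.8081·0.5041/64.3932) = 0.2132.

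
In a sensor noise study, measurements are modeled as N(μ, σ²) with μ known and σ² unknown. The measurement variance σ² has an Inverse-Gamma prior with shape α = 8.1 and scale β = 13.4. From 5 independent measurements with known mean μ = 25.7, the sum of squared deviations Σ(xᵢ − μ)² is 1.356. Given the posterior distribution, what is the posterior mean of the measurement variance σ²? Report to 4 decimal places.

1.4665

With known mean μ and an Inverse-Gamma(α, β) prior on σ², the Normal likelihood is conjugate: posterior is Inv-Gamma(α + n/2, β + Σ(xᵢ−μ)²/2).
Posterior: Inv-Gamma(8.1 + 5/2, 13.4 + 1.356/2) = Inv-Gamma(10.60, 14.0780).
E[σ²|data] = β/(α−1) = 14.0780/9.60 = 1.4665.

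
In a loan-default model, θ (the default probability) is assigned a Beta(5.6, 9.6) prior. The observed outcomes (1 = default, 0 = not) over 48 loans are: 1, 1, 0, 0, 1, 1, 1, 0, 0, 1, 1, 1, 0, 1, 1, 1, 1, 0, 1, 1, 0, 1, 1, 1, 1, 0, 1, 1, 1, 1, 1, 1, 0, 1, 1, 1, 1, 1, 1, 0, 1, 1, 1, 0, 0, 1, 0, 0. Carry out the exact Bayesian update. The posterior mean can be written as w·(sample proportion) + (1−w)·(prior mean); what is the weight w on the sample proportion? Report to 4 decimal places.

The Beta prior is conjugate to a Binomial/Bernoulli likelihood; the update adds successes to α and failures to β.
Posterior mean = (α₀+k)/(α₀+β₀+n) = [n/(α₀+β₀+n)]·(k/n) + [(α₀+β₀)/(α₀+β₀+n)]·α₀/(α₀+β₀), so only n and the prior enter the weight.
The weight on the data is w = n/(α₀+β₀+n) = 48/(5.6+9.6+48) = 48/63.2 = 0.7595.

0.7595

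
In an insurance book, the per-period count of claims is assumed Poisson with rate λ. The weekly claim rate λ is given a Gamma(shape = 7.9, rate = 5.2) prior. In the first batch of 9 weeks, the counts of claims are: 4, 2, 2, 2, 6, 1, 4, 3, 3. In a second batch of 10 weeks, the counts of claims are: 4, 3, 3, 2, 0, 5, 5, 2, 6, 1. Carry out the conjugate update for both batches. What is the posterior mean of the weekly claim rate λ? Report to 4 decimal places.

2.7231

With a Gamma(shape α, rate β) prior, the Poisson likelihood is conjugate: the posterior is Gamma(α + ΣXᵢ, β + n).
Batch 1: sum of counts S = 27 over n = 9 weeks.
After batch 1: Gamma(α+S, β+n) = Gamma(7.9+27, 5.2+9) = Gamma(34.9, 14.2).
Batch 2: sum of counts S = 31 over n = 10 weeks.
After batch 2: Gamma(α+S, β+n) = Gamma(34.9+31, 14.2+10) = Gamma(65.9, 24.2).
Posterior mean = α/β = 65.9/24.2 = 2.7231.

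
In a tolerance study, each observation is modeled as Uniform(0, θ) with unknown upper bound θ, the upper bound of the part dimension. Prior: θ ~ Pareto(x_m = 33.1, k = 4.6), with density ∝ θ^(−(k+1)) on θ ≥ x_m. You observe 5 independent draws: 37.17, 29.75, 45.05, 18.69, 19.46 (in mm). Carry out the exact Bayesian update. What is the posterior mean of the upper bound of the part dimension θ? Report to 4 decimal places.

A Pareto(scale x_m, shape k) prior on the upper bound θ of Uniform(0, θ) is conjugate: posterior is Pareto(max(x_m, max xᵢ), k + n).
Sample maximum = 45.05; prior scale x_m = 33.1 → posterior scale = max = 45.05.
Posterior shape = 4.6 + 5 = 9.6.
E[θ|data] = k·x_m/(k−1) = 9.6·45.05/8.6 = 50.2884.

50.2884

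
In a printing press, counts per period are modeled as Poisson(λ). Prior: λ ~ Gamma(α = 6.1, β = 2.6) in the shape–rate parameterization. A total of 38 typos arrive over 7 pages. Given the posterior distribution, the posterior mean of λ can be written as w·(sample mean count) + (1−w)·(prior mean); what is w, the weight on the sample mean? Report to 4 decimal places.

With a Gamma(shape α, rate β) prior, the Poisson likelihood is conjugate: the posterior is Gamma(α + ΣXᵢ, β + n).
Posterior mean = (α₀+S)/(β₀+n) = [n/(β₀+n)]·(S/n) + [β₀/(β₀+n)]·(α₀/β₀), so only n and β₀ enter the weight.
Weight on data w = n/(β₀+n) = 7/(2.6+7) = 7/9.6 = 0.7292.

0.7292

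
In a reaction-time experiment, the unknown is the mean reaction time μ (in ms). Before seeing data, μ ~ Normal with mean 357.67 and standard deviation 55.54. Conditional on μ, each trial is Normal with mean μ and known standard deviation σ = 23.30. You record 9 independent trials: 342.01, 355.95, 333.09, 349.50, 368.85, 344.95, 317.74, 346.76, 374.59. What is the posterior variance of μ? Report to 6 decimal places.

59.164157

For Normal data with known variance σ², a Normal(μ₀, σ₀²) prior on μ is conjugate. Posterior precision = 1/σ₀² + n/σ²; posterior mean is the precision-weighted average of μ₀ and x̄.
σ₀² = 55.54² = 3084.6916, σ² = 23.30² = 542.89; σ² + n·σ₀² = 542.89 + 9·3084.6916 = 28305.1144.
Posterior precision = 1/σ₀² + n/σ² = 1/3084.6916 + 9/542.89 = (σ² + n·σ₀²)/(σ₀²σ²) = 28305.1144/(3084.6916·542.89); posterior variance σₙ² = σ₀²σ²/(σ² + n·σ₀²) = 3084.6916·542.89/28305.1144 = 59.164157.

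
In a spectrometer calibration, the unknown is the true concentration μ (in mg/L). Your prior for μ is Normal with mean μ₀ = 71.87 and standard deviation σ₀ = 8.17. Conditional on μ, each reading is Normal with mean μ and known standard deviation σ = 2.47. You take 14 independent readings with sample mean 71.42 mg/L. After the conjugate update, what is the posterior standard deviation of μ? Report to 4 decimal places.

0.6580

For Normal data with known variance σ², a Normal(μ₀, σ₀²) prior on μ is conjugate. Posterior precision = 1/σ₀² + n/σ²; posterior mean is the precision-weighted average of μ₀ and x̄.
σ₀² = 8.17² = 66.7489, σ² = 2.47² = 6.1009; σ² + n·σ₀² = 6.1009 + 14·66.7489 = 940.5855.
Posterior precision = 1/σ₀² + n/σ² = 1/66.7489 + 14/6.1009 = (σ² + n·σ₀²)/(σ₀²σ²) = 940.5855/(66.7489·6.1009); posterior variance σₙ² = σ₀²σ²/(σ² + n·σ₀²) = 66.7489·6.1009/940.5855 = 0.432952.
Posterior SD = √σₙ² = √(66.7489·6.1009/940.5855) = 0.6580.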